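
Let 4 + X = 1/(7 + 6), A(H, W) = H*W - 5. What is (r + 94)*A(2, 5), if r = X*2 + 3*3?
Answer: 6185/13 ≈ 475.77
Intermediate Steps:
A(H, W) = -5 + H*W
X = -51/13 (X = -4 + 1/(7 + 6) = -4 + 1/13 = -51/13 ≈ -3.9231)
r = 15/13 (r = -51/13*2 + 3*3 = -102/13 + 9 = 15/13 ≈ 1.1538)
(r + 94)*A(2, 5) = (15/13 + 94)*(-5 + 2*5) = 1237*(-5 + 10)/13 = (1237/13)*5 = 6185/13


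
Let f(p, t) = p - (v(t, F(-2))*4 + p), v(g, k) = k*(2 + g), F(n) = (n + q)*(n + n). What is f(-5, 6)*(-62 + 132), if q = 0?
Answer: -17920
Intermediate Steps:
F(n) = 2*n**2 (F(n) = (n + 0)*(n + n) = n*(2*n) = 2*n**2)
f(p, t) = -64 - 32*t (f(p, t) = p - (((2*(-2)**2)*(2 + t))*4 + p) = p - (((2*4)*(2 + t))*4 + p) = p - ((8*(2 + t))*4 + p) = p - ((16 + 8*t)*4 + p) = p - ((64 + 32*t) + p) = p - (64 + p + 32*t) = p + (-64 - p - 32*t) = -64 - 32*t)
f(-5, 6)*(-62 + 132) = (-64 - 32*6)*(-62 + 132) = (-64 - 192)*70 = -256*70 = -17920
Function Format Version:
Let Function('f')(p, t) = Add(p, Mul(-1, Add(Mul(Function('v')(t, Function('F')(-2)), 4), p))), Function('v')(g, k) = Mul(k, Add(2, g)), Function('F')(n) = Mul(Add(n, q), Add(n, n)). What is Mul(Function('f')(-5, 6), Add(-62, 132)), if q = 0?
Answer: -17920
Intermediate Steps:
Function('F')(n) = Mul(2, Pow(n, 2)) (Function('F')(n) = Mul(Add(n, 0), Add(n, n)) = Mul(n, Mul(2, n)) = Mul(2, Pow(n, 2)))
Function('f')(p, t) = Add(-64, Mul(-32, t)) (Function('f')(p, t) = Add(p, Mul(-1, Add(Mul(Mul(Mul(2, Pow(-2, 2)), Add(2, t)), 4), p))) = Add(p, Mul(-1, Add(Mul(Mul(Mul(2, 4), Add(2, t)), 4), p))) = Add(p, Mul(-1, Add(Mul(Mul(8, Add(2, t)), 4), p))) = Add(p, Mul(-1, Add(Mul(Add(16, Mul(8, t)), 4), p))) = Add(p, Mul(-1, Add(Add(64, Mul(32, t)), p))) = Add(p, Mul(-1, Add(64, p, Mul(32, t)))) = Add(p, Add(-64, Mul(-1, p), Mul(-32, t))) = Add(-64, Mul(-32, t)))
Mul(Function('f')(-5, 6), Add(-62, 132)) = Mul(Add(-64, Mul(-32, 6)), Add(-62, 132)) = Mul(Add(-64, -192), 70) = Mul(-256, 70) = -17920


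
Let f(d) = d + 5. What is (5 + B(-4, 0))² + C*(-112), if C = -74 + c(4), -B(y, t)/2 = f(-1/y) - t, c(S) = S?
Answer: 31481/4 ≈ 7870.3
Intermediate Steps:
f(d) = 5 + d
B(y, t) = -10 + 2*t + 2/y (B(y, t) = -2*((5 - 1/y) - t) = -2*(5 - t - 1/y) = -10 + 2*t + 2/y)
C = -70 (C = -74 + 4 = -70)
(5 + B(-4, 0))² + C*(-112) = (5 + (-10 + 2*0 + 2/(-4)))² - 70*(-112) = (5 + (-10 + 0 + 2*(-¼)))² + 7840 = (5 + (-10 + 0 - ½))² + 7840 = (5 - 21/2)² + 7840 = (-11/2)² + 7840 = 121/4 + 7840 = 31481/4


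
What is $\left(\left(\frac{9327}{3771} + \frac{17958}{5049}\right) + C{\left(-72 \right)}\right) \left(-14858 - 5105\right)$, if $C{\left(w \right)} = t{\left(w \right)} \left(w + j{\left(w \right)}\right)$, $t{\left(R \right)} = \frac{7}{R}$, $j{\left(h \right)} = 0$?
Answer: $- \frac{183430464686}{705177} \approx -2.6012 \cdot 10^{5}$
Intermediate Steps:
$C{\left(w \right)} = 7$ ($C{\left(w \right)} = \frac{7}{w} \left(w + 0\right) = \frac{7}{w} w = 7$)
$\left(\left(\frac{9327}{3771} + \frac{17958}{5049}\right) + C{\left(-72 \right)}\right) \left(-14858 - 5105\right) = \left(\left(\frac{9327}{3771} + \frac{17958}{5049}\right) + 7\right) \left(-14858 - 5105\right) = \left(\left(9327 \cdot \frac{1}{3771} + 17958 \cdot \frac{1}{5049}\right) + 7\right) \left(-19963\right) = \left(\left(\frac{3109}{1257} + \frac{5986}{1683}\right) + 7\right) \left(-19963\right) = \left(\frac{4252283}{705177} + 7\right) \left(-19963\right) = \frac{9188522}{705177} \left(-19963\right) = - \frac{183430464686}{705177}$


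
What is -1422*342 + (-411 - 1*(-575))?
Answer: -486160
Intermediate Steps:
-1422*342 + (-411 - 1*(-575)) = -486324 + (-411 + 575) = -486324 + 164 = -486160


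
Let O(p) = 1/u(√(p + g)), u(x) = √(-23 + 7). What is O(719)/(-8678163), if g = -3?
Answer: I/34712652 ≈ 2.8808e-8*I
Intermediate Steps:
u(x) = 4*I (u(x) = √(-16) = 4*I)
O(p) = -I/4 (O(p) = 1/(4*I) = -I/4)
O(719)/(-8678163) = -I/4/(-8678163) = -I/4*(-1/8678163) = I/34712652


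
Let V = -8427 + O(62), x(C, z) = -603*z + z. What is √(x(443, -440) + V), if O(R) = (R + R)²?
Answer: √271829 ≈ 521.37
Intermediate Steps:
x(C, z) = -602*z
O(R) = 4*R² (O(R) = (2*R)² = 4*R²)
V = 6949 (V = -8427 + 4*62² = -8427 + 4*3844 = -8427 + 15376 = 6949)
√(x(443, -440) + V) = √(-602*(-440) + 6949) = √(264880 + 6949) = √271829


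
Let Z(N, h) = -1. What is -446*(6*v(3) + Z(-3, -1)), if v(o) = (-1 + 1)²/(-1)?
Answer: 446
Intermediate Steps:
v(o) = 0 (v(o) = 0²*(-1) = 0*(-1) = 0)
-446*(6*v(3) + Z(-3, -1)) = -446*(6*0 - 1) = -446*(0 - 1) = -446*(-1) = 446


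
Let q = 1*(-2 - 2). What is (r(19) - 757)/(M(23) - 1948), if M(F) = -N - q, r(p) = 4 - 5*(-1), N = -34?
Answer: 374/955 ≈ 0.39162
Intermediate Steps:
q = -4 (q = 1*(-4) = -4)
r(p) = 9 (r(p) = 4 + 5 = 9)
M(F) = 38 (M(F) = -1*(-34) - 1*(-4) = 34 + 4 = 38)
(r(19) - 757)/(M(23) - 1948) = (9 - 757)/(38 - 1948) = -748/(-1910) = -748*(-1/1910) = 374/955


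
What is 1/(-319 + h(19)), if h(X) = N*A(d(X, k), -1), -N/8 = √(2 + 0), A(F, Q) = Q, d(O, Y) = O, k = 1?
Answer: -319/101633 - 8*√2/101633 ≈ -0.0032501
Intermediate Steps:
N = -8*√2 (N = -8*√(2 + 0) = -8*√2 ≈ -11.314)
h(X) = 8*√2 (h(X) = -8*√2*(-1) = 8*√2)
1/(-319 + h(19)) = 1/(-319 + 8*√2)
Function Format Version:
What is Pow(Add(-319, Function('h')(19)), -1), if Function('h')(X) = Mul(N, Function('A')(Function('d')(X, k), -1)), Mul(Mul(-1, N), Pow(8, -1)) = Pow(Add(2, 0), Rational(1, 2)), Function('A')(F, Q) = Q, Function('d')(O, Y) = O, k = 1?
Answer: Add(Rational(-319, 101633), Mul(Rational(-8, 101633), Pow(2, Rational(1, 2)))) ≈ -0.0032501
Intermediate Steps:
N = Mul(-8, Pow(2, Rational(1, 2))) (N = Mul(-8, Pow(Add(2, 0), Rational(1, 2))) = Mul(-8, Pow(2, Rational(1, 2))) ≈ -11.314)
Function('h')(X) = Mul(8, Pow(2, Rational(1, 2))) (Function('h')(X) = Mul(Mul(-8, Pow(2, Rational(1, 2))), -1) = Mul(8, Pow(2, Rational(1, 2))))
Pow(Add(-319, Function('h')(19)), -1) = Pow(Add(-319, Mul(8, Pow(2, Rational(1, 2)))), -1)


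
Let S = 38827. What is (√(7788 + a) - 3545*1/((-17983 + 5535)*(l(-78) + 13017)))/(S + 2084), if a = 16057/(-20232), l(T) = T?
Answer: 3545/6589316796192 + √88543526558/137951892 ≈ 0.0021570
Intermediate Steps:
a = -16057/20232 (a = 16057*(-1/20232) = -16057/20232 ≈ -0.79364)
(√(7788 + a) - 3545*1/((-17983 + 5535)*(l(-78) + 13017)))/(S + 2084) = (√(7788 - 16057/20232) - 3545*1/((-17983 + 5535)*(-78 + 13017)))/(38827 + 2084) = (√(157550759/20232) - 3545/(12939*(-12448)))/40911 = (√88543526558/3372 - 3545/(-161064672))*(1/40911) = (√88543526558/3372 - 3545*(-1/161064672))*(1/40911) = (√88543526558/3372 + 3545/161064672)*(1/40911) = (3545/161064672 + √88543526558/3372)*(1/40911) = 3545/6589316796192 + √88543526558/137951892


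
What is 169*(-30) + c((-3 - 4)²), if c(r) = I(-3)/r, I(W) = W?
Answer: -248433/49 ≈ -5070.1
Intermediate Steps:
c(r) = -3/r
169*(-30) + c((-3 - 4)²) = 169*(-30) - 3/(-3 - 4)² = -5070 - 3/((-7)²) = -5070 - 3/49 = -248433/49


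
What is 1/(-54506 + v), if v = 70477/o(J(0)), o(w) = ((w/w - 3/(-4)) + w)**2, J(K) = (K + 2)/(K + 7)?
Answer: -3249/121836026 ≈ -2.6667e-5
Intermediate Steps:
J(K) = (2 + K)/(7 + K)
o(w) = (7/4 + w)**2 (o(w) = ((1 - 3*(-1/4)) + w)**2 = ((1 + 3/4) + w)**2 = (7/4 + w)**2)
v = 55253968/3249 (v = 70477/(((7 + 4*((2 + 0)/(7 + 0)))**2/16)) = 70477/(((7 + 4*(2/7))**2/16)) = 70477/(((7 + 8/7)**2/16)) = 70477/(((57/7)**2/16)) = 70477/(((1/16)*(3249/49))) = 70477/(3249/784) = 70477*(784/3249) = 55253968/3249 ≈ 17006.)
1/(-54506 + v) = 1/(-54506 + 55253968/3249) = 1/(-121836026/3249) = -3249/121836026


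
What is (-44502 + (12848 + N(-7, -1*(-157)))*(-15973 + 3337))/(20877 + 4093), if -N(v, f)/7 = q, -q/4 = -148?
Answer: -55014123/12485 ≈ -4406.4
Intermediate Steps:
q = 592 (q = -4*(-148) = 592)
N(v, f) = -4144 (N(v, f) = -7*592 = -4144)
(-44502 + (12848 + N(-7, -1*(-157)))*(-15973 + 3337))/(20877 + 4093) = (-44502 + (12848 - 4144)*(-15973 + 3337))/(20877 + 4093) = (-44502 + 8704*(-12636))/24970 = (-44502 - 109983744)*(1/24970) = -110028246*1/24970 = -55014123/12485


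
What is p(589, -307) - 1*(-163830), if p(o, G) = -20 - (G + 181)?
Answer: 163936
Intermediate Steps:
p(o, G) = -201 - G (p(o, G) = -20 - (181 + G) = -20 + (-181 - G) = -201 - G)
p(589, -307) - 1*(-163830) = (-201 - 1*(-307)) - 1*(-163830) = (-201 + 307) + 163830 = 106 + 163830 = 163936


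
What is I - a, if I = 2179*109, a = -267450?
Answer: 504961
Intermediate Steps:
I = 237511
I - a = 237511 - 1*(-267450) = 237511 + 267450 = 504961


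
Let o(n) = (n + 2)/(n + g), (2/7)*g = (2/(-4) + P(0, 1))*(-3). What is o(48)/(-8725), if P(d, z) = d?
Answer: -8/74337 ≈ -0.00010762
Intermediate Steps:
g = 21/4 (g = 7*((2/(-4) + 0)*(-3))/2 = 7*((2*(-¼) + 0)*(-3))/2 = 7*((-½ + 0)*(-3))/2 = 7*(-½*(-3))/2 = (7/2)*(3/2) = 21/4 ≈ 5.2500)
o(n) = (2 + n)/(21/4 + n) (o(n) = (n + 2)/(n + 21/4) = (2 + n)/(21/4 + n))
o(48)/(-8725) = (4*(2 + 48)/(21 + 4*48))/(-8725) = (4*50/(21 + 192))*(-1/8725) = (4*50/213)*(-1/8725) = (4*(1/213)*50)*(-1/8725) = (200/213)*(-1/8725) = -8/74337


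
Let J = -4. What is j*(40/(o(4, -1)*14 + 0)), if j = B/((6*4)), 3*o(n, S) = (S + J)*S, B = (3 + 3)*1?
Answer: 3/7 ≈ 0.42857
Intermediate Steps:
B = 6 (B = 6*1 = 6)
o(n, S) = S*(-4 + S)/3 (o(n, S) = ((S - 4)*S)/3 = ((-4 + S)*S)/3 = (S*(-4 + S))/3 = S*(-4 + S)/3)
j = ¼ (j = 6/((6*4)) = 6/24 = 6*(1/24) = ¼ ≈ 0.25000)
j*(40/(o(4, -1)*14 + 0)) = (40/(((⅓)*(-1)*(-4 - 1))*14 + 0))/4 = (40/(((⅓)*(-1)*(-5))*14 + 0))/4 = (40/((5/3)*14 + 0))/4 = (40/(70/3 + 0))/4 = (40/(70/3))/4 = (40*(3/70))/4 = (¼)*(12/7) = 3/7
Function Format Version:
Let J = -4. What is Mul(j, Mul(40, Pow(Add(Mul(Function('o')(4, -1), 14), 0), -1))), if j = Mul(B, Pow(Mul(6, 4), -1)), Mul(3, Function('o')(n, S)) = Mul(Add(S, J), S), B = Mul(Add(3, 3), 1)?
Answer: Rational(3, 7) ≈ 0.42857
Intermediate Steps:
B = 6 (B = Mul(6, 1) = 6)
Function('o')(n, S) = Mul(Rational(1, 3), S, Add(-4, S)) (Function('o')(n, S) = Mul(Rational(1, 3), Mul(Add(S, -4), S)) = Mul(Rational(1, 3), Mul(Add(-4, S), S)) = Mul(Rational(1, 3), Mul(S, Add(-4, S))) = Mul(Rational(1, 3), S, Add(-4, S)))
j = Rational(1, 4) (j = Mul(6, Pow(Mul(6, 4), -1)) = Mul(6, Pow(24, -1)) = Mul(6, Rational(1, 24)) = Rational(1, 4) ≈ 0.25000)
Mul(j, Mul(40, Pow(Add(Mul(Function('o')(4, -1), 14), 0), -1))) = Mul(Rational(1, 4), Mul(40, Pow(Add(Mul(Mul(Rational(1, 3), -1, Add(-4, -1)), 14), 0), -1))) = Mul(Rational(1, 4), Mul(40, Pow(Add(Mul(Mul(Rational(1, 3), -1, -5), 14), 0), -1))) = Mul(Rational(1, 4), Mul(40, Pow(Add(Mul(Rational(5, 3), 14), 0), -1))) = Mul(Rational(1, 4), Mul(40, Pow(Add(Rational(70, 3), 0), -1))) = Mul(Rational(1, 4), Mul(40, Pow(Rational(70, 3), -1))) = Mul(Rational(1, 4), Mul(40, Rational(3, 70))) = Mul(Rational(1, 4), Rational(12, 7)) = Rational(3, 7)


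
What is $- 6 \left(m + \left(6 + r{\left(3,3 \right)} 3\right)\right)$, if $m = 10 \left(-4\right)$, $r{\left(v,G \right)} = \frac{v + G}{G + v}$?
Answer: $186$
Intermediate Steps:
$r{\left(v,G \right)} = 1$ ($r{\left(v,G \right)} = \frac{G + v}{G + v} = 1$)
$m = -40$
$- 6 \left(m + \left(6 + r{\left(3,3 \right)} 3\right)\right) = - 6 \left(-40 + \left(6 + 1 \cdot 3\right)\right) = - 6 \left(-40 + \left(6 + 3\right)\right) = - 6 \left(-40 + 9\right) = \left(-6\right) \left(-31\right) = 186$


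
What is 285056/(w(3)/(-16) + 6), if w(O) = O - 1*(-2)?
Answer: 4560896/91 ≈ 50120.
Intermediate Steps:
w(O) = 2 + O (w(O) = O + 2 = 2 + O)
285056/(w(3)/(-16) + 6) = 285056/((2 + 3)/(-16) + 6) = 285056/(5*(-1/16) + 6) = 285056/(-5/16 + 6) = 285056/(91/16) = 285056*(16/91) = 4560896/91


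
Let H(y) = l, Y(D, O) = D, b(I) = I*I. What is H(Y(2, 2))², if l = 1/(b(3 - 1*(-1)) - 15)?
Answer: 1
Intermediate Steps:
b(I) = I²
l = 1 (l = 1/((3 - 1*(-1))² - 15) = 1/((3 + 1)² - 15) = 1/(4² - 15) = 1/(16 - 15) = 1/1 = 1)
H(y) = 1
H(Y(2, 2))² = 1² = 1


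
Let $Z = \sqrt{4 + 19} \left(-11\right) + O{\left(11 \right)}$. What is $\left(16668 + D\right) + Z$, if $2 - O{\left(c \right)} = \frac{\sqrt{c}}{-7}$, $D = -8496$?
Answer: $8174 - 11 \sqrt{23} + \frac{\sqrt{11}}{7} \approx 8121.7$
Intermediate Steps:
$O{\left(c \right)} = 2 + \frac{\sqrt{c}}{7}$ ($O{\left(c \right)} = 2 - \frac{\sqrt{c}}{-7} = 2 - - \frac{\sqrt{c}}{7} = 2 + \frac{\sqrt{c}}{7}$)
$Z = 2 - 11 \sqrt{23} + \frac{\sqrt{11}}{7}$ ($Z = \sqrt{4 + 19} \left(-11\right) + \left(2 + \frac{\sqrt{11}}{7}\right) = \sqrt{23} \left(-11\right) + \left(2 + \frac{\sqrt{11}}{7}\right) = - 11 \sqrt{23} + \left(2 + \frac{\sqrt{11}}{7}\right) = 2 - 11 \sqrt{23} + \frac{\sqrt{11}}{7} \approx -50.28$)
$\left(16668 + D\right) + Z = \left(16668 - 8496\right) + \left(2 - 11 \sqrt{23} + \frac{\sqrt{11}}{7}\right) = 8172 + \left(2 - 11 \sqrt{23} + \frac{\sqrt{11}}{7}\right) = 8174 - 11 \sqrt{23} + \frac{\sqrt{11}}{7}$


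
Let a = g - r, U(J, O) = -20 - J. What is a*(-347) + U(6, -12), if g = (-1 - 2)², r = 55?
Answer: 15936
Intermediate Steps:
g = 9 (g = (-3)² = 9)
a = -46 (a = 9 - 1*55 = 9 - 55 = -46)
a*(-347) + U(6, -12) = -46*(-347) + (-20 - 1*6) = 15962 + (-20 - 6) = 15962 - 26 = 15936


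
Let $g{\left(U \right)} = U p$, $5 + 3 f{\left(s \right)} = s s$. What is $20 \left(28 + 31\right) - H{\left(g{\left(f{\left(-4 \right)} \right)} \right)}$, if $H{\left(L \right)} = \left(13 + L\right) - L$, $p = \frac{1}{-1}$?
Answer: $1167$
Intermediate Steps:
$p = -1$
$f{\left(s \right)} = - \frac{5}{3} + \frac{s^{2}}{3}$ ($f{\left(s \right)} = - \frac{5}{3} + \frac{s s}{3} = - \frac{5}{3} + \frac{s^{2}}{3}$)
$g{\left(U \right)} = - U$ ($g{\left(U \right)} = U \left(-1\right) = - U$)
$H{\left(L \right)} = 13$
$20 \left(28 + 31\right) - H{\left(g{\left(f{\left(-4 \right)} \right)} \right)} = 20 \left(28 + 31\right) - 13 = 20 \cdot 59 - 13 = 1180 - 13 = 1167$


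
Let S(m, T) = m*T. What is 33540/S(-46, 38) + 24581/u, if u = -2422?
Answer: -31050367/1058414 ≈ -29.337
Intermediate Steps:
S(m, T) = T*m
33540/S(-46, 38) + 24581/u = 33540/((38*(-46))) + 24581/(-2422) = 33540/(-1748) + 24581*(-1/2422) = 33540*(-1/1748) - 24581/2422 = -8385/437 - 24581/2422 = -31050367/1058414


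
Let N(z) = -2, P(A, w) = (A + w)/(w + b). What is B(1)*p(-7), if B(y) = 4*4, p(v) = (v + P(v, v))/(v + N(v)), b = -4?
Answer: 112/11 ≈ 10.182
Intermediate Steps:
P(A, w) = (A + w)/(-4 + w) (P(A, w) = (A + w)/(w - 4) = (A + w)/(-4 + w))
p(v) = (v + 2*v/(-4 + v))/(-2 + v) (p(v) = (v + (v + v)/(-4 + v))/(v - 2) = (v + (2*v)/(-4 + v))/(-2 + v) = (v + 2*v/(-4 + v))/(-2 + v))
B(y) = 16
B(1)*p(-7) = 16*(-7/(-4 - 7)) = 16*(-7/(-11)) = 16*(-7*(-1/11)) = 16*(7/11) = 112/11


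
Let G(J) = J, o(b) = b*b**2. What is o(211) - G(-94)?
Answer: 9394025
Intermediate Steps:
o(b) = b**3
o(211) - G(-94) = 211**3 - 1*(-94) = 9393931 + 94 = 9394025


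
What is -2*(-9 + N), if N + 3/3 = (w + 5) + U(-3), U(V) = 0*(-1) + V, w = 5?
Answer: 6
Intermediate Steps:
U(V) = V (U(V) = 0 + V = V)
N = 6 (N = -1 + ((5 + 5) - 3) = -1 + (10 - 3) = -1 + 7 = 6)
-2*(-9 + N) = -2*(-9 + 6) = -2*(-3) = 6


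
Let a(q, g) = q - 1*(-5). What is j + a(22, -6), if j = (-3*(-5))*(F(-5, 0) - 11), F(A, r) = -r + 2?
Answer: -108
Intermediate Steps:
a(q, g) = 5 + q (a(q, g) = q + 5 = 5 + q)
F(A, r) = 2 - r
j = -135 (j = (-3*(-5))*((2 - 1*0) - 11) = 15*((2 + 0) - 11) = 15*(2 - 11) = 15*(-9) = -135)
j + a(22, -6) = -135 + (5 + 22) = -135 + 27 = -108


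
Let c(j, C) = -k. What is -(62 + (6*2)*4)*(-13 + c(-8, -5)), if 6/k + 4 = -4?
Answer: 2695/2 ≈ 1347.5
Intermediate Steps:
k = -¾ (k = 6/(-4 - 4) = 6/(-8) = 6*(-⅛) = -¾ ≈ -0.75000)
c(j, C) = ¾ (c(j, C) = -1*(-¾) = ¾)
-(62 + (6*2)*4)*(-13 + c(-8, -5)) = -(62 + (6*2)*4)*(-13 + ¾) = -(62 + 12*4)*(-49)/4 = -(62 + 48)*(-49)/4 = -110*(-49)/4 = -1*(-2695/2) = 2695/2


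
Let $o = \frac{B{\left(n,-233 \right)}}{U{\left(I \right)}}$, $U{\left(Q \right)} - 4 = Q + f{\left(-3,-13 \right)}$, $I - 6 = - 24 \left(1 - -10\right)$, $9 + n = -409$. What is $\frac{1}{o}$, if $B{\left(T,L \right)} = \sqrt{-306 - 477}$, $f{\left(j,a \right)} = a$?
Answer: $\frac{89 i \sqrt{87}}{87} \approx 9.5418 i$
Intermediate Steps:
$n = -418$ ($n = -9 - 409 = -418$)
$I = -258$ ($I = 6 - 24 \left(1 - -10\right) = 6 - 24 \left(1 + 10\right) = 6 - 264 = -258$)
$B{\left(T,L \right)} = 3 i \sqrt{87}$ ($B{\left(T,L \right)} = \sqrt{-783} = 3 i \sqrt{87}$)
$U{\left(Q \right)} = -9 + Q$ ($U{\left(Q \right)} = 4 + \left(Q - 13\right) = 4 + \left(-13 + Q\right) = -9 + Q$)
$o = - \frac{i \sqrt{87}}{89}$ ($o = \frac{3 i \sqrt{87}}{-9 - 258} = \frac{3 i \sqrt{87}}{-267} = 3 i \sqrt{87} \left(- \frac{1}{267}\right) = - \frac{i \sqrt{87}}{89} \approx - 0.1048 i$)
$\frac{1}{o} = \frac{1}{\left(- \frac{1}{89}\right) i \sqrt{87}} = \frac{89 i \sqrt{87}}{87}$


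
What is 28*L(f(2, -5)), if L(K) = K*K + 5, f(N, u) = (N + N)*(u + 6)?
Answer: 588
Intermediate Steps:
f(N, u) = 2*N*(6 + u) (f(N, u) = (2*N)*(6 + u) = 2*N*(6 + u))
L(K) = 5 + K**2 (L(K) = K**2 + 5 = 5 + K**2)
28*L(f(2, -5)) = 28*(5 + (2*2*(6 - 5))**2) = 28*(5 + (2*2*1)**2) = 28*(5 + 4**2) = 28*(5 + 16) = 28*21 = 588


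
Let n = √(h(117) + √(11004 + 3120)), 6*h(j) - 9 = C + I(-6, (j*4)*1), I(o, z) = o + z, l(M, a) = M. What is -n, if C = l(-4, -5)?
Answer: -√(2802 + 72*√3531)/6 ≈ -14.024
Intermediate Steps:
C = -4
h(j) = -⅙ + 2*j/3 (h(j) = 3/2 + (-4 + (-6 + (j*4)*1))/6 = 3/2 + (-4 + (-6 + (4*j)*1))/6 = 3/2 + (-4 + (-6 + 4*j))/6 = 3/2 + (-10 + 4*j)/6 = 3/2 + (-5/3 + 2*j/3) = -⅙ + 2*j/3)
n = √(467/6 + 2*√3531) (n = √((-⅙ + (⅔)*117) + √(11004 + 3120)) = √((-⅙ + 78) + √14124) = √(467/6 + 2*√3531) ≈ 14.024)
-n = -√(2802 + 72*√3531)/6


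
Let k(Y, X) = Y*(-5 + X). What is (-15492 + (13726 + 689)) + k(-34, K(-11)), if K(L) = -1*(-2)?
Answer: -975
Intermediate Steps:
K(L) = 2
(-15492 + (13726 + 689)) + k(-34, K(-11)) = (-15492 + (13726 + 689)) - 34*(-5 + 2) = (-15492 + 14415) - 34*(-3) = -1077 + 102 = -975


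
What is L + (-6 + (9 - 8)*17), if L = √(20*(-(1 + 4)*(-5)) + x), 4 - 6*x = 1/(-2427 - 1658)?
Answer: 11 + √33418951990/8170 ≈ 33.376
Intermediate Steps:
x = 5447/8170 (x = ⅔ - 1/(6*(-2427 - 1658)) = ⅔ - ⅙/(-4085) = ⅔ - ⅙*(-1/4085) = ⅔ + 1/24510 = 5447/8170 ≈ 0.66671)
L = √33418951990/8170 (L = √(20*(-(1 + 4)*(-5)) + 5447/8170) = √(20*(-5*(-5)) + 5447/8170) = √(20*(-1*(-25)) + 5447/8170) = √(20*25 + 5447/8170) = √(500 + 5447/8170) = √(4090447/8170) = √33418951990/8170 ≈ 22.376)
L + (-6 + (9 - 8)*17) = √33418951990/8170 + (-6 + (9 - 8)*17) = √33418951990/8170 + (-6 + 1*17) = √33418951990/8170 + (-6 + 17) = √33418951990/8170 + 11 = 11 + √33418951990/8170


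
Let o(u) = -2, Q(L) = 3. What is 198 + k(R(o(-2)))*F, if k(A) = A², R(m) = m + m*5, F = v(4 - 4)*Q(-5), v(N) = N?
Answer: 198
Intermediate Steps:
F = 0 (F = (4 - 4)*3 = 0*3 = 0)
R(m) = 6*m (R(m) = m + 5*m = 6*m)
198 + k(R(o(-2)))*F = 198 + (6*(-2))²*0 = 198 + (-12)²*0 = 198 + 144*0 = 198 + 0 = 198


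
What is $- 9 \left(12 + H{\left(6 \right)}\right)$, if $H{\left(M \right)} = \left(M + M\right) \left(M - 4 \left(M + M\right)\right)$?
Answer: $4428$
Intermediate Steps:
$H{\left(M \right)} = - 14 M^{2}$ ($H{\left(M \right)} = 2 M \left(M - 4 \cdot 2 M\right) = 2 M \left(M - 8 M\right) = 2 M \left(- 7 M\right) = - 14 M^{2}$)
$- 9 \left(12 + H{\left(6 \right)}\right) = - 9 \left(12 - 14 \cdot 6^{2}\right) = - 9 \left(12 - 504\right) = \left(-9\right) \left(-492\right) = 4428$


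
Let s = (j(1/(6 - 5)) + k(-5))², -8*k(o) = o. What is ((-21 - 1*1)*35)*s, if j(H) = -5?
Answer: -471625/32 ≈ -14738.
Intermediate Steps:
k(o) = -o/8
s = 1225/64 (s = (-5 - ⅛*(-5))² = (-5 + 5/8)² = (-35/8)² = 1225/64 ≈ 19.141)
((-21 - 1*1)*35)*s = ((-21 - 1*1)*35)*(1225/64) = ((-21 - 1)*35)*(1225/64) = -22*35*(1225/64) = -770*1225/64 = -471625/32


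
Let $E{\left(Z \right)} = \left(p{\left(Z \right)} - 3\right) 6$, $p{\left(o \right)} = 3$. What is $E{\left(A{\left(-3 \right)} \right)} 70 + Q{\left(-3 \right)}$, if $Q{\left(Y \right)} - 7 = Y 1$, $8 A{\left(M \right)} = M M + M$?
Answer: $4$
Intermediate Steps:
$A{\left(M \right)} = \frac{M}{8} + \frac{M^{2}}{8}$ ($A{\left(M \right)} = \frac{M M + M}{8} = \frac{M^{2} + M}{8} = \frac{M + M^{2}}{8} = \frac{M}{8} + \frac{M^{2}}{8}$)
$Q{\left(Y \right)} = 7 + Y$ ($Q{\left(Y \right)} = 7 + Y 1 = 7 + Y$)
$E{\left(Z \right)} = 0$ ($E{\left(Z \right)} = \left(3 - 3\right) 6 = 0 \cdot 6 = 0$)
$E{\left(A{\left(-3 \right)} \right)} 70 + Q{\left(-3 \right)} = 0 \cdot 70 + \left(7 - 3\right) = 0 + 4 = 4$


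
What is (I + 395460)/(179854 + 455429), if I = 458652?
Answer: 9184/6831 ≈ 1.3445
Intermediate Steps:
(I + 395460)/(179854 + 455429) = (458652 + 395460)/(179854 + 455429) = 854112/635283 = 854112*(1/635283) = 9184/6831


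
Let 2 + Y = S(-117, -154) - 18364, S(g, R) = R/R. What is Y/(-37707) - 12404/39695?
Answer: 261281047/1496779365 ≈ 0.17456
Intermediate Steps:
S(g, R) = 1
Y = -18365 (Y = -2 + (1 - 18364) = -2 - 18363 = -18365)
Y/(-37707) - 12404/39695 = -18365/(-37707) - 12404/39695 = -18365*(-1/37707) - 12404*1/39695 = 18365/37707 - 12404/39695 = 261281047/1496779365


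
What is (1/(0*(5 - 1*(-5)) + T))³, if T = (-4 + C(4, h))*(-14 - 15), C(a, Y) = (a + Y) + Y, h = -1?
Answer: 1/195112 ≈ 5.1253e-6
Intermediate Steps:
C(a, Y) = a + 2*Y (C(a, Y) = (Y + a) + Y = a + 2*Y)
T = 58 (T = (-4 + (4 + 2*(-1)))*(-14 - 15) = (-4 + (4 - 2))*(-29) = (-4 + 2)*(-29) = -2*(-29) = 58)
(1/(0*(5 - 1*(-5)) + T))³ = (1/(0*(5 - 1*(-5)) + 58))³ = (1/(0*(5 + 5) + 58))³ = (1/(0*10 + 58))³ = (1/(0 + 58))³ = (1/58)³ = 1/195112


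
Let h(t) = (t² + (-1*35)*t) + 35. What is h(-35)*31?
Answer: 77035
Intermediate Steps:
h(t) = 35 + t² - 35*t (h(t) = (t² - 35*t) + 35 = 35 + t² - 35*t)
h(-35)*31 = (35 + (-35)² - 35*(-35))*31 = (35 + 1225 + 1225)*31 = 2485*31 = 77035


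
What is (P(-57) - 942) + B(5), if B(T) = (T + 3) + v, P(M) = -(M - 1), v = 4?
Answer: -872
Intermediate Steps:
P(M) = 1 - M (P(M) = -(-1 + M) = 1 - M)
B(T) = 7 + T (B(T) = (T + 3) + 4 = (3 + T) + 4 = 7 + T)
(P(-57) - 942) + B(5) = ((1 - 1*(-57)) - 942) + (7 + 5) = ((1 + 57) - 942) + 12 = (58 - 942) + 12 = -884 + 12 = -872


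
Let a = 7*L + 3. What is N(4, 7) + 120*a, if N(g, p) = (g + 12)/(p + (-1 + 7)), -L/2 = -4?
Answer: 92056/13 ≈ 7081.2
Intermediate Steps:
L = 8 (L = -2*(-4) = 8)
a = 59 (a = 7*8 + 3 = 56 + 3 = 59)
N(g, p) = (12 + g)/(6 + p) (N(g, p) = (12 + g)/(p + 6) = (12 + g)/(6 + p))
N(4, 7) + 120*a = (12 + 4)/(6 + 7) + 120*59 = 16/13 + 7080 = 92056/13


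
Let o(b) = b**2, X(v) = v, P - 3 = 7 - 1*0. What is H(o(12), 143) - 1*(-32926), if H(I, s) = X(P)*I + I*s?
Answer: 54958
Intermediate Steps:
P = 10 (P = 3 + (7 - 1*0) = 3 + (7 + 0) = 3 + 7 = 10)
H(I, s) = 10*I + I*s
H(o(12), 143) - 1*(-32926) = 12**2*(10 + 143) - 1*(-32926) = 144*153 + 32926 = 22032 + 32926 = 54958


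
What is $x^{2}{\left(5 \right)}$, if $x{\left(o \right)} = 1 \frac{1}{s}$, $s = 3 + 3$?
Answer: $\frac{1}{36} \approx 0.027778$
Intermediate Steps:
$s = 6$
$x{\left(o \right)} = \frac{1}{6}$ ($x{\left(o \right)} = 1 \cdot \frac{1}{6} = \frac{1}{6}$)
$x^{2}{\left(5 \right)} = \left(\frac{1}{6}\right)^{2} = \frac{1}{36}$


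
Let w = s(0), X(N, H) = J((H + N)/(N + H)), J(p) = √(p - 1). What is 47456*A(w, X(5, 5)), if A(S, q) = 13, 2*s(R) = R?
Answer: 616928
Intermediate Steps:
J(p) = √(-1 + p)
X(N, H) = 0 (X(N, H) = √(-1 + (H + N)/(N + H)) = √(-1 + (H + N)/(H + N)) = √(-1 + 1) = √0 = 0)
s(R) = R/2
w = 0 (w = (½)*0 = 0)
47456*A(w, X(5, 5)) = 47456*13 = 616928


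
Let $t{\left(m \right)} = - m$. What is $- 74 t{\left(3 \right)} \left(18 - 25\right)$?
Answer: $-1554$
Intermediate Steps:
$- 74 t{\left(3 \right)} \left(18 - 25\right) = - 74 \left(\left(-1\right) 3\right) \left(18 - 25\right) = \left(-74\right) \left(-3\right) \left(18 - 25\right) = 222 \left(-7\right) = -1554$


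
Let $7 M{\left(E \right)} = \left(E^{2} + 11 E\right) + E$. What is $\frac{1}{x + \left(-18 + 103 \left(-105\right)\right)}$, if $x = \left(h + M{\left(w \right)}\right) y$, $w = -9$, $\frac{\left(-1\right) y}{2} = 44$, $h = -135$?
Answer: $\frac{7}{9705} \approx 0.00072128$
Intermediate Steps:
$y = -88$ ($y = \left(-2\right) 44 = -88$)
$M{\left(E \right)} = \frac{E^{2}}{7} + \frac{12 E}{7}$ ($M{\left(E \right)} = \frac{\left(E^{2} + 11 E\right) + E}{7} = \frac{E^{2} + 12 E}{7} = \frac{E^{2}}{7} + \frac{12 E}{7}$)
$x = \frac{85536}{7}$ ($x = \left(-135 + \frac{1}{7} \left(-9\right) \left(12 - 9\right)\right) \left(-88\right) = \left(-135 + \frac{1}{7} \left(-9\right) 3\right) \left(-88\right) = \left(-135 - \frac{27}{7}\right) \left(-88\right) = \left(- \frac{972}{7}\right) \left(-88\right) = \frac{85536}{7} \approx 12219.0$)
$\frac{1}{x + \left(-18 + 103 \left(-105\right)\right)} = \frac{1}{\frac{85536}{7} + \left(-18 + 103 \left(-105\right)\right)} = \frac{1}{\frac{85536}{7} - 10833} = \frac{1}{\frac{9705}{7}} = \frac{7}{9705}$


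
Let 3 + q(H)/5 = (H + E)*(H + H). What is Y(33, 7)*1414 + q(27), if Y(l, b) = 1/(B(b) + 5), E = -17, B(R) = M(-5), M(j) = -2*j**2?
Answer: 119411/45 ≈ 2653.6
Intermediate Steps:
B(R) = -50 (B(R) = -2*(-5)**2 = -2*25 = -50)
Y(l, b) = -1/45 (Y(l, b) = 1/(-50 + 5) = 1/(-45) = -1/45)
q(H) = -15 + 10*H*(-17 + H) (q(H) = -15 + 5*((H - 17)*(H + H)) = -15 + 5*((-17 + H)*(2*H)) = -15 + 5*(2*H*(-17 + H)) = -15 + 10*H*(-17 + H))
Y(33, 7)*1414 + q(27) = -1/45*1414 + (-15 - 170*27 + 10*27**2) = -1414/45 + (-15 - 4590 + 10*729) = -1414/45 + (-15 - 4590 + 7290) = -1414/45 + 2685 = 119411/45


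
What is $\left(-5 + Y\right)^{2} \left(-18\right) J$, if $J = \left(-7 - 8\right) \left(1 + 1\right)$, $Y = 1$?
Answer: $8640$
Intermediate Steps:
$J = -30$ ($J = \left(-15\right) 2 = -30$)
$\left(-5 + Y\right)^{2} \left(-18\right) J = \left(-5 + 1\right)^{2} \left(-18\right) \left(-30\right) = \left(-4\right)^{2} \left(-18\right) \left(-30\right) = 16 \left(-18\right) \left(-30\right) = \left(-288\right) \left(-30\right) = 8640$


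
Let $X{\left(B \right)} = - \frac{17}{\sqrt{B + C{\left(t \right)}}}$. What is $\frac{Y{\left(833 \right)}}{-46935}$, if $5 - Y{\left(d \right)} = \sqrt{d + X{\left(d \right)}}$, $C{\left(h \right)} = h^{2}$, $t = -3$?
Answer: $- \frac{1}{9387} + \frac{\sqrt{590567012 - 14314 \sqrt{842}}}{39519270} \approx 0.00050818$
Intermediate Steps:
$X{\left(B \right)} = - \frac{17}{\sqrt{9 + B}}$ ($X{\left(B \right)} = - \frac{17}{\sqrt{B + \left(-3\right)^{2}}} = - \frac{17}{\sqrt{B + 9}} = - \frac{17}{\sqrt{9 + B}}$)
$Y{\left(d \right)} = 5 - \sqrt{d - \frac{17}{\sqrt{9 + d}}}$
$\frac{Y{\left(833 \right)}}{-46935} = \frac{5 - \sqrt{833 - \frac{17}{\sqrt{9 + 833}}}}{-46935} = \left(5 - \sqrt{833 - \frac{17}{\sqrt{842}}}\right) \left(- \frac{1}{46935}\right) = \left(5 - \sqrt{833 - 17 \frac{\sqrt{842}}{842}}\right) \left(- \frac{1}{46935}\right) = \left(5 - \sqrt{833 - \frac{17 \sqrt{842}}{842}}\right) \left(- \frac{1}{46935}\right) = - \frac{1}{9387} + \frac{\sqrt{833 - \frac{17 \sqrt{842}}{842}}}{46935}$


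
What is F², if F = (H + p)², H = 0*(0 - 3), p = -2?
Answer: 16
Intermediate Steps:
H = 0 (H = 0*(-3) = 0)
F = 4 (F = (0 - 2)² = (-2)² = 4)
F² = 4² = 16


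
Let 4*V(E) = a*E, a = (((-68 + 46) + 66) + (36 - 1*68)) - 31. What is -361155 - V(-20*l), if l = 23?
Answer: -363340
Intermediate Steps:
a = -19 (a = ((-22 + 66) + (36 - 68)) - 31 = (44 - 32) - 31 = 12 - 31 = -19)
V(E) = -19*E/4 (V(E) = (-19*E)/4 = -19*E/4)
-361155 - V(-20*l) = -361155 - (-19)*(-20*23)/4 = -361155 - (-19)*(-460)/4 = -361155 - 1*2185 = -361155 - 2185 = -363340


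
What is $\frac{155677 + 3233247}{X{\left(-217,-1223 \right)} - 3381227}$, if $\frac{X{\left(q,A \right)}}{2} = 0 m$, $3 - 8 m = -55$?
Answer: $- \frac{3388924}{3381227} \approx -1.0023$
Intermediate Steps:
$m = \frac{29}{4}$ ($m = \frac{3}{8} - - \frac{55}{8} = \frac{3}{8} + \frac{55}{8} = \frac{29}{4} \approx 7.25$)
$X{\left(q,A \right)} = 0$ ($X{\left(q,A \right)} = 2 \cdot 0 \cdot \frac{29}{4} = 2 \cdot 0 = 0$)
$\frac{155677 + 3233247}{X{\left(-217,-1223 \right)} - 3381227} = \frac{155677 + 3233247}{0 - 3381227} = \frac{3388924}{-3381227} = 3388924 \left(- \frac{1}{3381227}\right) = - \frac{3388924}{3381227}$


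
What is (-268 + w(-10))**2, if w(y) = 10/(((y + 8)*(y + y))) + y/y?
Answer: 1138489/16 ≈ 71156.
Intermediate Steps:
w(y) = 1 + 5/(y*(8 + y)) (w(y) = 10/(((8 + y)*(2*y))) + 1 = 10/((2*y*(8 + y))) + 1 = 10*(1/(2*y*(8 + y))) + 1 = 5/(y*(8 + y)) + 1 = 1 + 5/(y*(8 + y)))
(-268 + w(-10))**2 = (-268 + (5 + (-10)**2 + 8*(-10))/((-10)*(8 - 10)))**2 = (-268 - 1/10*(5 + 100 - 80)/(-2))**2 = (-268 - 1/10*(-1/2)*25)**2 = (-268 + 5/4)**2 = (-1067/4)**2 = 1138489/16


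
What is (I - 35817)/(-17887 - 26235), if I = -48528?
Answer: 84345/44122 ≈ 1.9116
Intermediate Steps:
(I - 35817)/(-17887 - 26235) = (-48528 - 35817)/(-17887 - 26235) = -84345/(-44122) = -84345*(-1/44122) = 84345/44122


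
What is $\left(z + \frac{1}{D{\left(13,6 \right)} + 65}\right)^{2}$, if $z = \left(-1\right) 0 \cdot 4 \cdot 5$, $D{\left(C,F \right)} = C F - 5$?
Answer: $\frac{1}{19044} \approx 5.251 \cdot 10^{-5}$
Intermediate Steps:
$D{\left(C,F \right)} = -5 + C F$
$z = 0$ ($z = 0 \cdot 4 \cdot 5 = 0 \cdot 5 = 0$)
$\left(z + \frac{1}{D{\left(13,6 \right)} + 65}\right)^{2} = \left(0 + \frac{1}{\left(-5 + 13 \cdot 6\right) + 65}\right)^{2} = \left(0 + \frac{1}{\left(-5 + 78\right) + 65}\right)^{2} = \left(0 + \frac{1}{73 + 65}\right)^{2} = \left(0 + \frac{1}{138}\right)^{2} = \left(\frac{1}{138}\right)^{2} = \frac{1}{19044}$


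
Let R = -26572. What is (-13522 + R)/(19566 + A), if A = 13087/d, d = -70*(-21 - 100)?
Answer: -339596180/165737107 ≈ -2.0490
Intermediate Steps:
d = 8470 (d = -70*(-121) = 8470)
A = 13087/8470 ≈ 1.5451
(-13522 + R)/(19566 + A) = (-13522 - 26572)/(19566 + 13087/8470) = -40094/165737107/8470 = -40094*8470/165737107 = -339596180/165737107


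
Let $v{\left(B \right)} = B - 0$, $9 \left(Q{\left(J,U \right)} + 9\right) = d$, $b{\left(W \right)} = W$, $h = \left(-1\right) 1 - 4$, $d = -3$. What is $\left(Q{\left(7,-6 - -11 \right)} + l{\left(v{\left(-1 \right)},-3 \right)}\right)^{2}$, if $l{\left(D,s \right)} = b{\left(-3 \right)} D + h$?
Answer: $\frac{1156}{9} \approx 128.44$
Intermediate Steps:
$h = -5$ ($h = -1 - 4 = -5$)
$Q{\left(J,U \right)} = - \frac{28}{3}$ ($Q{\left(J,U \right)} = -9 + \frac{1}{9} \left(-3\right) = -9 - \frac{1}{3} = - \frac{28}{3}$)
$v{\left(B \right)} = B$ ($v{\left(B \right)} = B + 0 = B$)
$l{\left(D,s \right)} = -5 - 3 D$ ($l{\left(D,s \right)} = - 3 D - 5 = -5 - 3 D$)
$\left(Q{\left(7,-6 - -11 \right)} + l{\left(v{\left(-1 \right)},-3 \right)}\right)^{2} = \left(- \frac{28}{3} - 2\right)^{2} = \left(- \frac{34}{3}\right)^{2} = \frac{1156}{9}$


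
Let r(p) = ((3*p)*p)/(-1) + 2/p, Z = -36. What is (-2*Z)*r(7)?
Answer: -73944/7 ≈ -10563.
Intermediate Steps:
r(p) = -3*p² + 2/p (r(p) = (3*p²)*(-1) + 2/p = -3*p² + 2/p)
(-2*Z)*r(7) = (-2*(-36))*((2 - 3*7³)/7) = 72*((2 - 3*343)/7) = 72*((2 - 1029)/7) = 72*((⅐)*(-1027)) = 72*(-1027/7) = -73944/7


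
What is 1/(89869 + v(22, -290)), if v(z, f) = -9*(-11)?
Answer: 1/89968 ≈ 1.1115e-5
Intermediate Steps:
v(z, f) = 99
1/(89869 + v(22, -290)) = 1/(89869 + 99) = 1/89968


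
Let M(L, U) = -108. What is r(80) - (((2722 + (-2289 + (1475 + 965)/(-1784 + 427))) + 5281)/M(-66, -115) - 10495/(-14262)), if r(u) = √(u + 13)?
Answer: 4542216199/87090903 + √93 ≈ 61.799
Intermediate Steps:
r(u) = √(13 + u)
r(80) - (((2722 + (-2289 + (1475 + 965)/(-1784 + 427))) + 5281)/M(-66, -115) - 10495/(-14262)) = √(13 + 80) - (((2722 + (-2289 + (1475 + 965)/(-1784 + 427))) + 5281)/(-108) - 10495/(-14262)) = √93 - (((2722 + (-2289 + 2440/(-1357))) + 5281)*(-1/108) - 10495*(-1/14262)) = √93 - (((2722 + (-2289 + 2440*(-1/1357))) + 5281)*(-1/108) + 10495/14262) = √93 - (((2722 + (-2289 - 2440/1357)) + 5281)*(-1/108) + 10495/14262) = √93 - (((2722 - 3108613/1357) + 5281)*(-1/108) + 10495/14262) = √93 - ((585141/1357 + 5281)*(-1/108) + 10495/14262) = √93 - ((7751458/1357)*(-1/108) + 10495/14262) = √93 - (-3875729/73278 + 10495/14262) = √93 - 1*(-4542216199/87090903) = √93 + 4542216199/87090903 = 4542216199/87090903 + √93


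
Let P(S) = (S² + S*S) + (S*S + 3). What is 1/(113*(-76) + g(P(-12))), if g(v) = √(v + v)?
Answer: -4294/36876437 - √870/73752874 ≈ -0.00011684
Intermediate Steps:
P(S) = 3 + 3*S² (P(S) = (S² + S²) + (S² + 3) = 2*S² + (3 + S²) = 3 + 3*S²)
g(v) = √2*√v (g(v) = √(2*v) = √2*√v)
1/(113*(-76) + g(P(-12))) = 1/(113*(-76) + √2*√(3 + 3*(-12)²)) = 1/(-8588 + √2*√(3 + 3*144)) = 1/(-8588 + √2*√(3 + 432)) = 1/(-8588 + √2*√435) = 1/(-8588 + √870)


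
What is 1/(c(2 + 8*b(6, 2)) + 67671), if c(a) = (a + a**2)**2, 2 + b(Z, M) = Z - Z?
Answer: 1/100795 ≈ 9.9211e-6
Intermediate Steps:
b(Z, M) = -2 (b(Z, M) = -2 + (Z - Z) = -2 + 0 = -2)
1/(c(2 + 8*b(6, 2)) + 67671) = 1/((2 + 8*(-2))**2*(1 + (2 + 8*(-2)))**2 + 67671) = 1/((2 - 16)**2*(1 + (2 - 16))**2 + 67671) = 1/((-14)**2*(1 - 14)**2 + 67671) = 1/(196*(-13)**2 + 67671) = 1/(196*169 + 67671) = 1/(33124 + 67671) = 1/100795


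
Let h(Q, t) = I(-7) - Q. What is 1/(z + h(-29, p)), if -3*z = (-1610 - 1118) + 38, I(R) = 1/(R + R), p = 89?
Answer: 42/38875 ≈ 0.0010804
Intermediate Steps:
I(R) = 1/(2*R)
z = 2690/3 (z = -((-1610 - 1118) + 38)/3 = -(-2728 + 38)/3 = -⅓*(-2690) = 2690/3 ≈ 896.67)
h(Q, t) = -1/14 - Q (h(Q, t) = (½)/(-7) - Q = (½)*(-⅐) - Q = -1/14 - Q)
1/(z + h(-29, p)) = 1/(2690/3 + (-1/14 - 1*(-29))) = 1/(2690/3 + (-1/14 + 29)) = 1/(2690/3 + 405/14) = 1/(38875/42) = 42/38875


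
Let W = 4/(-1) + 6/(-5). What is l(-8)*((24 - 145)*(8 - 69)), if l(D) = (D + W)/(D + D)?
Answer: 243573/40 ≈ 6089.3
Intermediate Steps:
W = -26/5 (W = 4*(-1) + 6*(-1/5) = -4 - 6/5 = -26/5 ≈ -5.2000)
l(D) = (-26/5 + D)/(2*D) (l(D) = (D - 26/5)/(D + D) = (-26/5 + D)/((2*D)) = (-26/5 + D)*(1/(2*D)) = (-26/5 + D)/(2*D))
l(-8)*((24 - 145)*(8 - 69)) = ((1/10)*(-26 + 5*(-8))/(-8))*((24 - 145)*(8 - 69)) = ((1/10)*(-1/8)*(-26 - 40))*(-121*(-61)) = ((1/10)*(-1/8)*(-66))*7381 = (33/40)*7381 = 243573/40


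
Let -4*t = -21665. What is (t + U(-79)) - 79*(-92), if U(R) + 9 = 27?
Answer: 50809/4 ≈ 12702.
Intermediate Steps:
U(R) = 18 (U(R) = -9 + 27 = 18)
t = 21665/4 (t = -¼*(-21665) = 21665/4 ≈ 5416.3)
(t + U(-79)) - 79*(-92) = (21665/4 + 18) - 79*(-92) = 21737/4 + 7268 = 50809/4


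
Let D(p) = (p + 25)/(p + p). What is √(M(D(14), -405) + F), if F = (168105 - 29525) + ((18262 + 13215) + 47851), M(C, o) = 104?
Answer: 2*√54503 ≈ 466.92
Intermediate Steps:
D(p) = (25 + p)/(2*p) (D(p) = (25 + p)/((2*p)) = (25 + p)*(1/(2*p)) = (25 + p)/(2*p))
F = 217908 (F = 138580 + (31477 + 47851) = 138580 + 79328 = 217908)
√(M(D(14), -405) + F) = √(104 + 217908) = √218012 = 2*√54503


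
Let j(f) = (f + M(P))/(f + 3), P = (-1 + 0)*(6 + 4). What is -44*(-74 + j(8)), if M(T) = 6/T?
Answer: 16132/5 ≈ 3226.4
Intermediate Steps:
P = -10 (P = -1*10 = -10)
j(f) = (-3/5 + f)/(3 + f) (j(f) = (f + 6/(-10))/(f + 3) = (f + 6*(-1/10))/(3 + f) = (f - 3/5)/(3 + f) = (-3/5 + f)/(3 + f))
-44*(-74 + j(8)) = -44*(-74 + (-3/5 + 8)/(3 + 8)) = -44*(-74 + (37/5)/11) = -44*(-74 + (1/11)*(37/5)) = -44*(-74 + 37/55) = -44*(-4033/55) = 16132/5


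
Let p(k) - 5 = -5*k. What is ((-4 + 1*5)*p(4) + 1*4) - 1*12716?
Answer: -12727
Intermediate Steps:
p(k) = 5 - 5*k
((-4 + 1*5)*p(4) + 1*4) - 1*12716 = ((-4 + 1*5)*(5 - 5*4) + 1*4) - 1*12716 = ((-4 + 5)*(5 - 20) + 4) - 12716 = (1*(-15) + 4) - 12716 = (-15 + 4) - 12716 = -11 - 12716 = -12727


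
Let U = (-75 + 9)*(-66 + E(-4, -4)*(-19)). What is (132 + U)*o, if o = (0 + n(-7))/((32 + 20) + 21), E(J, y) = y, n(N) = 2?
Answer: -1056/73 ≈ -14.466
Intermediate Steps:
o = 2/73 (o = (0 + 2)/((32 + 20) + 21) = 2/(52 + 21) = 2/73 ≈ 0.027397)
U = -660 (U = (-75 + 9)*(-66 - 4*(-19)) = -66*(-66 + 76) = -66*10 = -660)
(132 + U)*o = (132 - 660)*(2/73) = -528*2/73 = -1056/73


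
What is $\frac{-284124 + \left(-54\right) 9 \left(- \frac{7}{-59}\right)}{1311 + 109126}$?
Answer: $- \frac{16766718}{6515783} \approx -2.5732$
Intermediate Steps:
$\frac{-284124 + \left(-54\right) 9 \left(- \frac{7}{-59}\right)}{1311 + 109126} = \frac{-284124 - 486 \left(\left(-7\right) \left(- \frac{1}{59}\right)\right)}{110437} = \left(-284124 - \frac{3402}{59}\right) \frac{1}{110437} = \left(- \frac{16766718}{59}\right) \frac{1}{110437} = - \frac{16766718}{6515783}$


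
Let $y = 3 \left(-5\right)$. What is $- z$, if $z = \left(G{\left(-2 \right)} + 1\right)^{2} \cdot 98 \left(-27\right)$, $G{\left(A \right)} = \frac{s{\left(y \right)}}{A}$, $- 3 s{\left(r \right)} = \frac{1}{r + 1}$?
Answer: $\frac{20667}{8} \approx 2583.4$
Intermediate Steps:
$y = -15$
$s{\left(r \right)} = - \frac{1}{3 \left(1 + r\right)}$ ($s{\left(r \right)} = - \frac{1}{3 \left(r + 1\right)} = - \frac{1}{3 \left(1 + r\right)}$)
$G{\left(A \right)} = \frac{1}{42 A}$ ($G{\left(A \right)} = \frac{\left(-1\right) \frac{1}{3 + 3 \left(-15\right)}}{A} = \frac{\left(-1\right) \frac{1}{3 - 45}}{A} = \frac{\left(-1\right) \frac{1}{-42}}{A} = \frac{\left(-1\right) \left(- \frac{1}{42}\right)}{A} = \frac{1}{42 A}$)
$z = - \frac{20667}{8}$ ($z = \left(\frac{1}{42 \left(-2\right)} + 1\right)^{2} \cdot 98 \left(-27\right) = \left(\frac{1}{42} \left(- \frac{1}{2}\right) + 1\right)^{2} \cdot 98 \left(-27\right) = \left(- \frac{1}{84} + 1\right)^{2} \cdot 98 \left(-27\right) = \left(\frac{83}{84}\right)^{2} \cdot 98 \left(-27\right) = \frac{6889}{7056} \cdot 98 \left(-27\right) = \frac{6889}{72} \left(-27\right) = - \frac{20667}{8} \approx -2583.4$)
$- z = \left(-1\right) \left(- \frac{20667}{8}\right) = \frac{20667}{8}$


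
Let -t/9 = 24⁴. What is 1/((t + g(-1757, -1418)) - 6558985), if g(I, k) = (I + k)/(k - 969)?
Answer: -2387/22783837828 ≈ -1.0477e-7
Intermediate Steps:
g(I, k) = (I + k)/(-969 + k)
t = -2985984 (t = -9*24⁴ = -9*331776 = -2985984)
1/((t + g(-1757, -1418)) - 6558985) = 1/((-2985984 + (-1757 - 1418)/(-969 - 1418)) - 6558985) = 1/((-2985984 - 3175/(-2387)) - 6558985) = 1/((-2985984 - 1/2387*(-3175)) - 6558985) = 1/((-2985984 + 3175/2387) - 6558985) = 1/(-7127540633/2387 - 6558985) = 1/(-22783837828/2387) = -2387/22783837828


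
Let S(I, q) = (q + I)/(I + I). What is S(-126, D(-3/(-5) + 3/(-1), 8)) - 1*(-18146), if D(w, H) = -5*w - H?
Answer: 2286457/126 ≈ 18146.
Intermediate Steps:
D(w, H) = -H - 5*w
S(I, q) = (I + q)/(2*I) (S(I, q) = (I + q)/((2*I)) = (I + q)*(1/(2*I)) = (I + q)/(2*I))
S(-126, D(-3/(-5) + 3/(-1), 8)) - 1*(-18146) = (½)*(-126 + (-1*8 - 5*(-3/(-5) + 3/(-1))))/(-126) - 1*(-18146) = (½)*(-1/126)*(-126 + (-8 - 5*(-3*(-⅕) + 3*(-1)))) + 18146 = (½)*(-1/126)*(-126 + (-8 - 5*(⅗ - 3))) + 18146 = (½)*(-1/126)*(-126 + (-8 - 5*(-12/5))) + 18146 = (½)*(-1/126)*(-126 + (-8 + 12)) + 18146 = (½)*(-1/126)*(-126 + 4) + 18146 = (½)*(-1/126)*(-122) + 18146 = 61/126 + 18146 = 2286457/126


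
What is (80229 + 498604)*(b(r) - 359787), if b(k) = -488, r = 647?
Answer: -208539059075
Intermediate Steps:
(80229 + 498604)*(b(r) - 359787) = (80229 + 498604)*(-488 - 359787) = 578833*(-360275) = -208539059075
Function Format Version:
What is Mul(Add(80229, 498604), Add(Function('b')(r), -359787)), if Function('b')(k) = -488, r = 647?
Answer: -208539059075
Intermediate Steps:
Mul(Add(80229, 498604), Add(Function('b')(r), -359787)) = Mul(Add(80229, 498604), Add(-488, -359787)) = Mul(578833, -360275) = -208539059075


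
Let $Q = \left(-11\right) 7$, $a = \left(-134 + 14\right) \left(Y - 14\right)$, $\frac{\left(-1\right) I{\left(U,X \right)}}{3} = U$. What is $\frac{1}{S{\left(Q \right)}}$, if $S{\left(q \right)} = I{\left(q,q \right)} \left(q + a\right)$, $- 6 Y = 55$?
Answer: $\frac{1}{624393} \approx 1.6016 \cdot 10^{-6}$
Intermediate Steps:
$Y = - \frac{55}{6}$ ($Y = \left(- \frac{1}{6}\right) 55 = - \frac{55}{6} \approx -9.1667$)
$I{\left(U,X \right)} = - 3 U$
$a = 2780$ ($a = \left(-134 + 14\right) \left(- \frac{55}{6} - 14\right) = \left(-120\right) \left(- \frac{139}{6}\right) = 2780$)
$Q = -77$
$S{\left(q \right)} = - 3 q \left(2780 + q\right)$ ($S{\left(q \right)} = - 3 q \left(q + 2780\right) = - 3 q \left(2780 + q\right)$)
$\frac{1}{S{\left(Q \right)}} = \frac{1}{\left(-3\right) \left(-77\right) \left(2780 - 77\right)} = \frac{1}{\left(-3\right) \left(-77\right) 2703} = \frac{1}{624393}$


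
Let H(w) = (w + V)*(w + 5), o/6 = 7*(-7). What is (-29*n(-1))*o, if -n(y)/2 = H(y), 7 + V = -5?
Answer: 886704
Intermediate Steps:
V = -12 (V = -7 - 5 = -12)
o = -294 (o = 6*(7*(-7)) = 6*(-49) = -294)
H(w) = (-12 + w)*(5 + w) (H(w) = (w - 12)*(w + 5) = (-12 + w)*(5 + w))
n(y) = 120 - 2*y**2 + 14*y (n(y) = -2*(-60 + y**2 - 7*y) = 120 - 2*y**2 + 14*y)
(-29*n(-1))*o = -29*(120 - 2*(-1)**2 + 14*(-1))*(-294) = -29*(120 - 2*1 - 14)*(-294) = -29*(120 - 2 - 14)*(-294) = -29*104*(-294) = -3016*(-294) = 886704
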